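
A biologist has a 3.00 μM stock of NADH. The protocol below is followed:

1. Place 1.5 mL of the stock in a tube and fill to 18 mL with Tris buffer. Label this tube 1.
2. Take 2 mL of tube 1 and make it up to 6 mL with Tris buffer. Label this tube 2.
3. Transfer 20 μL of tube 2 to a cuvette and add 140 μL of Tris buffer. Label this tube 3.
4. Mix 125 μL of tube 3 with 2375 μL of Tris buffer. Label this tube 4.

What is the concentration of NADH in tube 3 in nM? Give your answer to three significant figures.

10.4 nM

Step 1: 1.5 mL brought to 18 mL → factor 18/1.5 = 12
Step 2: 2 mL brought to 6 mL → factor 6/2 = 3
Step 3: 20 μL + 140 μL = 160 μL total → factor 160/20 = 8
Dilution factor through tube 3 = 12 × 3 × 8 = 288
[tube 3] = 3.00 μM / 288 = 0.01042 μM = 10.4 nM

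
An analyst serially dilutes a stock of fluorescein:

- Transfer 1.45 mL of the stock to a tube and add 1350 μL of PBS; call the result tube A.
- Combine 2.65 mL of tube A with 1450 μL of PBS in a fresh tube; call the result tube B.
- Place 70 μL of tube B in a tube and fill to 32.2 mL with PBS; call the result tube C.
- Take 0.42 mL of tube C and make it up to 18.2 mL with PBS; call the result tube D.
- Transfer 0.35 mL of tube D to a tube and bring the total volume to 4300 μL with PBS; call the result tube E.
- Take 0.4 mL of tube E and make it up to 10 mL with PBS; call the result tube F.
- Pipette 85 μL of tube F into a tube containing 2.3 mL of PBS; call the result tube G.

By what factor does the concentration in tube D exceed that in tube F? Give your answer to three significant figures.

307

Step 1: 1.45 mL + 1350 μL = 2.8 mL total → factor 2.8/1.45 = 1.931
Step 2: 2.65 mL + 1450 μL = 4.1 mL total → factor 4.1/2.65 = 1.5472
Step 3: 70 μL brought to 32.2 mL → factor 32200/70 = 460
Step 4: 0.42 mL brought to 18.2 mL → factor 18.2/0.42 = 43.333
Step 5: 0.35 mL brought to 4300 μL → factor 4.3/0.35 = 12.286
Step 6: 0.4 mL brought to 10 mL → factor 10/0.4 = 25
Dilution factor to tube D = 59554; to tube F = 1.8291 × 10^7
[tube D]/[tube F] = (factor to tube F)/(factor to tube D) = 1.8291 × 10^7/59554 = 307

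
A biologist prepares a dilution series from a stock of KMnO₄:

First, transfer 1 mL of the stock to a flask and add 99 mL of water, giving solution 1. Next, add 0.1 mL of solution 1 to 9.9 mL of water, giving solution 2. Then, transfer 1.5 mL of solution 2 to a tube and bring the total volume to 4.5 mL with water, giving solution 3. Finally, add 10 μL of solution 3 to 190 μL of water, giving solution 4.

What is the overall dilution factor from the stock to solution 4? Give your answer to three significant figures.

Step 1: 1 mL + 99 mL = 100 mL total → factor 100/1 = 100
Step 2: 0.1 mL + 9.9 mL = 10 mL total → factor 10/0.1 = 100
Step 3: 1.5 mL brought to 4.5 mL → factor 4.5/1.5 = 3
Step 4: 10 μL + 190 μL = 200 μL total → factor 200/10 = 20
Overall dilution factor = 100 × 100 × 3 × 20 = 6 × 10^5

6.00 × 10^5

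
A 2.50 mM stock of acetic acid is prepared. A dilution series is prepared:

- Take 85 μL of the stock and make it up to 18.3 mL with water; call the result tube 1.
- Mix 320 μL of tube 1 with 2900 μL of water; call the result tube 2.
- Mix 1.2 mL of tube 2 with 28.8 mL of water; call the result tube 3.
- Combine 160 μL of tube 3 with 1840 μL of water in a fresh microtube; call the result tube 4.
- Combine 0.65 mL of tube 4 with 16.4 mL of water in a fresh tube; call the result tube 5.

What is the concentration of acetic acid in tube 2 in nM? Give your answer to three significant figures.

1.15 × 10^3 nM

Step 1: 85 μL brought to 18.3 mL → factor 18300/85 = 215.29
Step 2: 320 μL + 2900 μL = 3220 μL total → factor 3220/320 = 10.062
Dilution factor through tube 2 = 215.29 × 10.062 = 2166.4
[tube 2] = 2.50 mM / 2166.4 = 0.001154 mM = 1.15 × 10^3 nM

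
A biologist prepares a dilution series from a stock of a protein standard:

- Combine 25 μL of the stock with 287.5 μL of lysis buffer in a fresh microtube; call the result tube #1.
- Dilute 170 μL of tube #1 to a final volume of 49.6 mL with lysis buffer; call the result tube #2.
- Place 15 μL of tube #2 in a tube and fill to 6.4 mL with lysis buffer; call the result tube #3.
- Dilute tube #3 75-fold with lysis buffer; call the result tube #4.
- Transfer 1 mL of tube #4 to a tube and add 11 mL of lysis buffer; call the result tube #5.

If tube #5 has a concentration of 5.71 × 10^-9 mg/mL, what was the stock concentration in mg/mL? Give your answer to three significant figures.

Step 1: 25 μL + 287.5 μL = 312.5 μL total → factor 312.5/25 = 12.5
Step 2: 170 μL brought to 49.6 mL → factor 49600/170 = 291.76
Step 3: 15 μL brought to 6.4 mL → factor 6400/15 = 426.67
Step 4: 75-fold → factor 75
Step 5: 1 mL + 11 mL = 12 mL total → factor 12/1 = 12
Overall dilution factor = 12.5 × 291.76 × 426.67 × 75 × 12 = 1.4005 × 10^9
Stock = 5.71 × 10^-9 mg/mL × 1.4005 × 10^9 = 8.00 mg/mL

8.00 mg/mL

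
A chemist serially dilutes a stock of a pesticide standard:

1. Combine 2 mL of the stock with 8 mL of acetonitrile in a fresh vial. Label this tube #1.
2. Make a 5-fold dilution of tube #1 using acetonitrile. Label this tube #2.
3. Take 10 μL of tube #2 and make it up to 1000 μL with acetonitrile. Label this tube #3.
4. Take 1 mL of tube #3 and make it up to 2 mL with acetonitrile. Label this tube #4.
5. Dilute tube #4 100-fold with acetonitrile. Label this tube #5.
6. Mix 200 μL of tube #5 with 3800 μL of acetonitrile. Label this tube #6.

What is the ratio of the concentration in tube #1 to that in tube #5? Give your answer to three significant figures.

Step 1: 2 mL + 8 mL = 10 mL total → factor 10/2 = 5
Step 2: 5-fold → factor 5
Step 3: 10 μL brought to 1000 μL → factor 1000/10 = 100
Step 4: 1 mL brought to 2 mL → factor 2/1 = 2
Step 5: 100-fold → factor 100
Dilution factor to tube #1 = 5; to tube #5 = 5 × 10^5
[tube #1]/[tube #5] = (factor to tube #5)/(factor to tube #1) = 5 × 10^5/5 = 1.00 × 10^5

1.00 × 10^5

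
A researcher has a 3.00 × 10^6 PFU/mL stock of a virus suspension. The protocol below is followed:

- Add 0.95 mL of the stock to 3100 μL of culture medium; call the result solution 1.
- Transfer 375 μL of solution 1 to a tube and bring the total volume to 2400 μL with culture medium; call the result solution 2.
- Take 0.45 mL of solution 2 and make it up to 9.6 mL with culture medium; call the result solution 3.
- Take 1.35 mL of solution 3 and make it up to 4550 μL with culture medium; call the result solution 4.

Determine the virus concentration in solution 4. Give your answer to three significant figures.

Step 1: 0.95 mL + 3100 μL = 4.05 mL total → factor 4.05/0.95 = 4.2632
Step 2: 375 μL brought to 2400 μL → factor 2400/375 = 6.4
Step 3: 0.45 mL brought to 9.6 mL → factor 9.6/0.45 = 21.333
Step 4: 1.35 mL brought to 4550 μL → factor 4.55/1.35 = 3.3704
Overall dilution factor = 4.2632 × 6.4 × 21.333 × 3.3704 = 1961.8
Final = 3.00 × 10^6 PFU/mL / 1961.8 = 1.53 × 10^3 PFU/mL

1.53 × 10^3 PFU/mL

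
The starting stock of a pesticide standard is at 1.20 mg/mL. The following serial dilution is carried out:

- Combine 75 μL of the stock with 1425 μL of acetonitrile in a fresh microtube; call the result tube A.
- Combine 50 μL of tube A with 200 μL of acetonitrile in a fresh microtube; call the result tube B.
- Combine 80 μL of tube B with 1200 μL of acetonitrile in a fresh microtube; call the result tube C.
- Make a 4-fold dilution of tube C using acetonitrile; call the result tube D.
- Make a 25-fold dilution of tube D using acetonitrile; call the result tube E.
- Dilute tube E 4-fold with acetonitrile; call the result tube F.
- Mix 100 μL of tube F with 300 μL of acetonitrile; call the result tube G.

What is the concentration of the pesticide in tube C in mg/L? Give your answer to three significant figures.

Step 1: 75 μL + 1425 μL = 1500 μL total → factor 1500/75 = 20
Step 2: 50 μL + 200 μL = 250 μL total → factor 250/50 = 5
Step 3: 80 μL + 1200 μL = 1280 μL total → factor 1280/80 = 16
Dilution factor through tube C = 20 × 5 × 16 = 1600
[tube C] = 1.20 mg/mL / 1600 = 0.0007500 mg/mL = 0.750 mg/L

0.750 mg/L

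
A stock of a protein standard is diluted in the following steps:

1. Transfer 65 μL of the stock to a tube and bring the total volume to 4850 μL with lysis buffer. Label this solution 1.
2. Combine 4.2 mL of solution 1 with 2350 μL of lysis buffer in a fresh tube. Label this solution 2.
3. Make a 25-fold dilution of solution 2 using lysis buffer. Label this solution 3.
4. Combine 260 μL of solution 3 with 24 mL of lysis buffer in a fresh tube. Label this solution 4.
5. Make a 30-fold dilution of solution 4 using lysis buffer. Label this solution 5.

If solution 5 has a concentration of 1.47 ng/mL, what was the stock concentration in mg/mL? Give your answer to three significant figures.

Step 1: 65 μL brought to 4850 μL → factor 4850/65 = 74.615
Step 2: 4.2 mL + 2350 μL = 6.55 mL total → factor 6.55/4.2 = 1.5595
Step 3: 25-fold → factor 25
Step 4: 260 μL + 24 mL = 24260 μL total → factor 24260/260 = 93.308
Step 5: 30-fold → factor 30
Overall dilution factor = 74.615 × 1.5595 × 25 × 93.308 × 30 = 8.1433 × 10^6
Stock = 1.47 ng/mL × 8.1433 × 10^6 = 1.197 × 10^7 ng/mL = 12.0 mg/mL

12.0 mg/mL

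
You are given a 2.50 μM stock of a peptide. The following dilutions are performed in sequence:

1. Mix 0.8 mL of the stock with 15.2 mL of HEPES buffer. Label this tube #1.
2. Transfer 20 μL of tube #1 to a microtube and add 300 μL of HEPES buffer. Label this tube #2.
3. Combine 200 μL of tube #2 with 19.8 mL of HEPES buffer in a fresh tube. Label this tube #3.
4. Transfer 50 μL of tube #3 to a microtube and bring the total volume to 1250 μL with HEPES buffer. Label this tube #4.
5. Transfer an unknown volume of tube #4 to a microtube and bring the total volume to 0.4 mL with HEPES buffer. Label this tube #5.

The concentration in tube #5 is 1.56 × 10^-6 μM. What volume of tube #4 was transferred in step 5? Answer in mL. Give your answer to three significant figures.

Step 1: 0.8 mL + 15.2 mL = 16 mL total → factor 16/0.8 = 20
Step 2: 20 μL + 300 μL = 320 μL total → factor 320/20 = 16
Step 3: 200 μL + 19.8 mL = 20000 μL total → factor 20000/200 = 100
Step 4: 50 μL brought to 1250 μL → factor 1250/50 = 25
Step 5: v brought to 0.4 mL → factor = 0.4 mL/v
Product of known-step factors = 8 × 10^5
Overall factor = 2.50 μM / (1.56 × 10^-6 μM) = 1.6026 × 10^6
Step-5 factor = 1.6026 × 10^6 / 8 × 10^5 = 2.0032
v = 0.4 mL / 2.0032 = 0.200 mL

0.200 mL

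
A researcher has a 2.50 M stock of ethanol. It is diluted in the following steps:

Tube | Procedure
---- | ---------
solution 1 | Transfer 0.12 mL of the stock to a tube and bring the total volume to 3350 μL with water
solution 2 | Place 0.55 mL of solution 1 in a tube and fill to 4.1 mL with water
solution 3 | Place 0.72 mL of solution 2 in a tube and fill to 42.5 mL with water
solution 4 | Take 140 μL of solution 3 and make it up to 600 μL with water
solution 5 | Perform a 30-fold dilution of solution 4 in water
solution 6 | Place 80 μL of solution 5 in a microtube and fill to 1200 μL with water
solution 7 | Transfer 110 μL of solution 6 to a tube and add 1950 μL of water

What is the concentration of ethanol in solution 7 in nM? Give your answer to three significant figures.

5.63 nM

Step 1: 0.12 mL brought to 3350 μL → factor 3.35/0.12 = 27.917
Step 2: 0.55 mL brought to 4.1 mL → factor 4.1/0.55 = 7.4545
Step 3: 0.72 mL brought to 42.5 mL → factor 42.5/0.72 = 59.028
Step 4: 140 μL brought to 600 μL → factor 600/140 = 4.2857
Step 5: 30-fold → factor 30
Step 6: 80 μL brought to 1200 μL → factor 1200/80 = 15
Step 7: 110 μL + 1950 μL = 2060 μL total → factor 2060/110 = 18.727
Overall dilution factor = 27.917 × 7.4545 × 59.028 × 4.2857 × 30 × 15 × 18.727 = 4.4366 × 10^8
Final = 2.50 M / 4.4366 × 10^8 = 5.635 × 10^-9 M = 5.63 nM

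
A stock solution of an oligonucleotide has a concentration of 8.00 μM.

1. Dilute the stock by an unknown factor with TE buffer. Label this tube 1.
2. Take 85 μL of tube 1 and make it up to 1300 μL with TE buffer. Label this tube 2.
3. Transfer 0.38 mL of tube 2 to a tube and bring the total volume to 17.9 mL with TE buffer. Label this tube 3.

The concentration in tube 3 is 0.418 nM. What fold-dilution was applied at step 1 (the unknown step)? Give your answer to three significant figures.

Step 1: unknown factor x
Step 2: 85 μL brought to 1300 μL → factor 1300/85 = 15.294
Step 3: 0.38 mL brought to 17.9 mL → factor 17.9/0.38 = 47.105
Product of known-step factors = 720.43
Overall factor = 8.00 μM / (0.418 nM) = 19139
x = 19139 / 720.43 = 26.6

26.6-fold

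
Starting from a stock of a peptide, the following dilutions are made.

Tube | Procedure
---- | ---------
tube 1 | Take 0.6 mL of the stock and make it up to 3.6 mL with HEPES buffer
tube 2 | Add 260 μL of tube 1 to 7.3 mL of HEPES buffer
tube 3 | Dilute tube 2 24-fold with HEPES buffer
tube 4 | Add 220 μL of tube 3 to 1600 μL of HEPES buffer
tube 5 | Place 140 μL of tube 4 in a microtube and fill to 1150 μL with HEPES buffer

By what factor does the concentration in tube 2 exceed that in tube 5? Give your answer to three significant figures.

1.63 × 10^3

Step 1: 0.6 mL brought to 3.6 mL → factor 3.6/0.6 = 6
Step 2: 260 μL + 7.3 mL = 7560 μL total → factor 7560/260 = 29.077
Step 3: 24-fold → factor 24
Step 4: 220 μL + 1600 μL = 1820 μL total → factor 1820/220 = 8.2727
Step 5: 140 μL brought to 1150 μL → factor 1150/140 = 8.2143
Dilution factor to tube 2 = 174.46; to tube 5 = 2.8453 × 10^5
[tube 2]/[tube 5] = (factor to tube 5)/(factor to tube 2) = 2.8453 × 10^5/174.46 = 1.63 × 10^3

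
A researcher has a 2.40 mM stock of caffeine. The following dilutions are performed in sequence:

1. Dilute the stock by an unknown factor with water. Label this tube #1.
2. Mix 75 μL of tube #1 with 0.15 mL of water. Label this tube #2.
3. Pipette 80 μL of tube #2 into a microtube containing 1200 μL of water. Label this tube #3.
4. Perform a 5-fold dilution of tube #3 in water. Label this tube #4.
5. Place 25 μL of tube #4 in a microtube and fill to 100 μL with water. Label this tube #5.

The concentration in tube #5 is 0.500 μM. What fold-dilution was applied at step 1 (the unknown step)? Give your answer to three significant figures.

Step 1: unknown factor x
Step 2: 75 μL + 0.15 mL = 225 μL total → factor 225/75 = 3
Step 3: 80 μL + 1200 μL = 1280 μL total → factor 1280/80 = 16
Step 4: 5-fold → factor 5
Step 5: 25 μL brought to 100 μL → factor 100/25 = 4
Product of known-step factors = 960
Overall factor = 2.40 mM / (0.500 μM) = 4800
x = 4800 / 960 = 5.00

5.00-fold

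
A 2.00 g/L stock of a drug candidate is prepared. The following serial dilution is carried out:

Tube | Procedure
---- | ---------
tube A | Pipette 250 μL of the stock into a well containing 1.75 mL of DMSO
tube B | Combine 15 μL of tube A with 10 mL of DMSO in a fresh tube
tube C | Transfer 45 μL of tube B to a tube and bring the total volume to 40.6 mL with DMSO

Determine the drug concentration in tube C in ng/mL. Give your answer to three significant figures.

0.415 ng/mL

Step 1: 250 μL + 1.75 mL = 2000 μL total → factor 2000/250 = 8
Step 2: 15 μL + 10 mL = 10015 μL total → factor 10015/15 = 667.67
Step 3: 45 μL brought to 40.6 mL → factor 40600/45 = 902.22
Overall dilution factor = 8 × 667.67 × 902.22 = 4.8191 × 10^6
Final = 2.00 g/L / 4.8191 × 10^6 = 4.150 × 10^-7 g/L = 0.415 ng/mL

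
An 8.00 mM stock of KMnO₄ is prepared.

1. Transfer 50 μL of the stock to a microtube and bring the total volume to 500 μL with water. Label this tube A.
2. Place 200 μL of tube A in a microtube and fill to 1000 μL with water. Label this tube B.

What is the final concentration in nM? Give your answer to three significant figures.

Step 1: 50 μL brought to 500 μL → factor 500/50 = 10
Step 2: 200 μL brought to 1000 μL → factor 1000/200 = 5
Overall dilution factor = 10 × 5 = 50
Final = 8.00 mM / 50 = 0.1600 mM = 1.60 × 10^5 nM

1.60 × 10^5 nM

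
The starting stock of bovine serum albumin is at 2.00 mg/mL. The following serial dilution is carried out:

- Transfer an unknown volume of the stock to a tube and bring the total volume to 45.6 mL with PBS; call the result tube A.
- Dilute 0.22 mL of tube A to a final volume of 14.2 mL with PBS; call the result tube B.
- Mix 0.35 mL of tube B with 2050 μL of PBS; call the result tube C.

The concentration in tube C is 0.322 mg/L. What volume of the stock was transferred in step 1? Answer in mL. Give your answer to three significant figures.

3.25 mL

Step 1: v brought to 45.6 mL → factor = 45.6 mL/v
Step 2: 0.22 mL brought to 14.2 mL → factor 14.2/0.22 = 64.545
Step 3: 0.35 mL + 2050 μL = 2.4 mL total → factor 2.4/0.35 = 6.8571
Product of known-step factors = 442.6
Overall factor = 2.00 mg/mL / (0.322 mg/L) = 6211.2
Step-1 factor = 6211.2 / 442.6 = 14.033
v = 45.6 mL / 14.033 = 3.25 mL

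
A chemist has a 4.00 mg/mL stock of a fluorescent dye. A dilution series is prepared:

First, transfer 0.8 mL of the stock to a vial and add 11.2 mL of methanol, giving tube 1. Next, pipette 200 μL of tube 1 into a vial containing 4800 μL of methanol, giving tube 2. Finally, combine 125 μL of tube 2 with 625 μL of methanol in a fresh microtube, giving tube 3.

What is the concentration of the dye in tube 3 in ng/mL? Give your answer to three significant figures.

1.78 × 10^3 ng/mL

Step 1: 0.8 mL + 11.2 mL = 12 mL total → factor 12/0.8 = 15
Step 2: 200 μL + 4800 μL = 5000 μL total → factor 5000/200 = 25
Step 3: 125 μL + 625 μL = 750 μL total → factor 750/125 = 6
Overall dilution factor = 15 × 25 × 6 = 2250
Final = 4.00 mg/mL / 2250 = 0.001778 mg/mL = 1.78 × 10^3 ng/mL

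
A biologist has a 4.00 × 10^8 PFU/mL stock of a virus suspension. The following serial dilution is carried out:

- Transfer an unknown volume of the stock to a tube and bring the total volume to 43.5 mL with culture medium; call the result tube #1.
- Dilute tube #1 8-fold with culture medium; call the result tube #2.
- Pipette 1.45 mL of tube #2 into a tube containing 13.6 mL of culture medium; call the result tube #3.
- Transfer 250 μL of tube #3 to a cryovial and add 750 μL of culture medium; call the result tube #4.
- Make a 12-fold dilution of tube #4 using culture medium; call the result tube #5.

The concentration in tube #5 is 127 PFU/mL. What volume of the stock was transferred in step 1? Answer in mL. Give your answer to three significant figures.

0.0550 mL

Step 1: v brought to 43.5 mL → factor = 43.5 mL/v
Step 2: 8-fold → factor 8
Step 3: 1.45 mL + 13.6 mL = 15.05 mL total → factor 15.05/1.45 = 10.379
Step 4: 250 μL + 750 μL = 1000 μL total → factor 1000/250 = 4
Step 5: 12-fold → factor 12
Product of known-step factors = 3985.7
Overall factor = 4.00 × 10^8 PFU/mL / (127 PFU/mL) = 3.1496 × 10^6
Step-1 factor = 3.1496 × 10^6 / 3985.7 = 790.24
v = 43.5 mL / 790.24 = 0.0550 mL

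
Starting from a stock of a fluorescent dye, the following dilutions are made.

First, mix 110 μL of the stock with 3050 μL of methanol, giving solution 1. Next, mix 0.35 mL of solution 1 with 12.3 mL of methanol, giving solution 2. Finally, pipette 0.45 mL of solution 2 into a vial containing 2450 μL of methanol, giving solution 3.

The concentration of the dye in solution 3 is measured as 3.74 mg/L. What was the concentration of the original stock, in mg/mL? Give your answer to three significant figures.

25.0 mg/mL

Step 1: 110 μL + 3050 μL = 3160 μL total → factor 3160/110 = 28.727
Step 2: 0.35 mL + 12.3 mL = 12.65 mL total → factor 12.65/0.35 = 36.143
Step 3: 0.45 mL + 2450 μL = 2.9 mL total → factor 2.9/0.45 = 6.4444
Overall dilution factor = 28.727 × 36.143 × 6.4444 = 6691.2
Stock = 3.74 mg/L × 6691.2 = 2.502 × 10^4 mg/L = 25.0 mg/mL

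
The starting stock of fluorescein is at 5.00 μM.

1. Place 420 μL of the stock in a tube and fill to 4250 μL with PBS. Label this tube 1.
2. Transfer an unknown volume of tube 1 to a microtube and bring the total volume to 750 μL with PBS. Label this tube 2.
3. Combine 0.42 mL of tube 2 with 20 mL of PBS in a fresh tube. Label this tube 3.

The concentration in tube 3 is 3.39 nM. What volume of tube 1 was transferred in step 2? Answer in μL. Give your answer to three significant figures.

Step 1: 420 μL brought to 4250 μL → factor 4250/420 = 10.119
Step 2: v brought to 750 μL → factor = 750 μL/v
Step 3: 0.42 mL + 20 mL = 20.42 mL total → factor 20.42/0.42 = 48.619
Product of known-step factors = 491.98
Overall factor = 5.00 μM / (3.39 nM) = 1474.9
Step-2 factor = 1474.9 / 491.98 = 2.9979
v = 750 μL / 2.9979 = 250 μL

250 μL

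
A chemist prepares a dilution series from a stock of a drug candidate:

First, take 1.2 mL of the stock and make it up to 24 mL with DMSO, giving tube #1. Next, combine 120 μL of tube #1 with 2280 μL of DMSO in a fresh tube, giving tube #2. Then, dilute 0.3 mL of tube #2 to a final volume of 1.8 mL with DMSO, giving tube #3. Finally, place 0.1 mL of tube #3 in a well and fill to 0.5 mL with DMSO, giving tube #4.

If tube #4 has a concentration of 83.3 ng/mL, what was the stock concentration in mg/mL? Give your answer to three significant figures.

Step 1: 1.2 mL brought to 24 mL → factor 24/1.2 = 20
Step 2: 120 μL + 2280 μL = 2400 μL total → factor 2400/120 = 20
Step 3: 0.3 mL brought to 1.8 mL → factor 1.8/0.3 = 6
Step 4: 0.1 mL brought to 0.5 mL → factor 0.5/0.1 = 5
Overall dilution factor = 20 × 20 × 6 × 5 = 12000
Stock = 83.3 ng/mL × 12000 = 9.996 × 10^5 ng/mL = 1.00 mg/mL

1.00 mg/mL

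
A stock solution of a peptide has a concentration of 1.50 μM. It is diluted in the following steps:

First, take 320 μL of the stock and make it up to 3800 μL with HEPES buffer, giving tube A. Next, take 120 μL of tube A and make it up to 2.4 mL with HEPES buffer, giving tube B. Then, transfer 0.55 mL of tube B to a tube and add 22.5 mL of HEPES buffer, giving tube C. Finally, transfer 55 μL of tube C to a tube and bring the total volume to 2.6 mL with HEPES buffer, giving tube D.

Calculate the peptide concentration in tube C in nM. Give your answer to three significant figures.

0.151 nM

Step 1: 320 μL brought to 3800 μL → factor 3800/320 = 11.875
Step 2: 120 μL brought to 2.4 mL → factor 2400/120 = 20
Step 3: 0.55 mL + 22.5 mL = 23.05 mL total → factor 23.05/0.55 = 41.909
Dilution factor through tube C = 11.875 × 20 × 41.909 = 9953.4
[tube C] = 1.50 μM / 9953.4 = 0.0001507 μM = 0.151 nM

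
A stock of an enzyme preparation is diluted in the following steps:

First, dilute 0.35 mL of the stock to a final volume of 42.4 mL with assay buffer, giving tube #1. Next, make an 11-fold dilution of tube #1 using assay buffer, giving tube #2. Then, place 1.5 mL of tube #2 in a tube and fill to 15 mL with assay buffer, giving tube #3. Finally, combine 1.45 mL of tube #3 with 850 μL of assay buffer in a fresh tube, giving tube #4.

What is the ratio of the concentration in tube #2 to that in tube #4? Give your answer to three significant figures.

15.9

Step 1: 0.35 mL brought to 42.4 mL → factor 42.4/0.35 = 121.14
Step 2: 11-fold → factor 11
Step 3: 1.5 mL brought to 15 mL → factor 15/1.5 = 10
Step 4: 1.45 mL + 850 μL = 2.3 mL total → factor 2.3/1.45 = 1.5862
Dilution factor to tube #2 = 1332.6; to tube #4 = 21137
[tube #2]/[tube #4] = (factor to tube #4)/(factor to tube #2) = 21137/1332.6 = 15.9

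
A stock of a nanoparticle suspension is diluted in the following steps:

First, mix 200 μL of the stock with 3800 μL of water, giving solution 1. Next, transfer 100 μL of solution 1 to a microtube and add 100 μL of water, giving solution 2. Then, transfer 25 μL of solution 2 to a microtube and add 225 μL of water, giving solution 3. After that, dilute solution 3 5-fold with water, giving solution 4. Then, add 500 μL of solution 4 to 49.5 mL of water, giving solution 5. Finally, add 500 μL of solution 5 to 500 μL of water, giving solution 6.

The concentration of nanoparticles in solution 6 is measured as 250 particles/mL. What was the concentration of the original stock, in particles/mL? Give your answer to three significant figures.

Step 1: 200 μL + 3800 μL = 4000 μL total → factor 4000/200 = 20
Step 2: 100 μL + 100 μL = 200 μL total → factor 200/100 = 2
Step 3: 25 μL + 225 μL = 250 μL total → factor 250/25 = 10
Step 4: 5-fold → factor 5
Step 5: 500 μL + 49.5 mL = 50000 μL total → factor 50000/500 = 100
Step 6: 500 μL + 500 μL = 1000 μL total → factor 1000/500 = 2
Overall dilution factor = 20 × 2 × 10 × 5 × 100 × 2 = 4 × 10^5
Stock = 250 particles/mL × 4 × 10^5 = 1.00 × 10^8 particles/mL

1.00 × 10^8 particles/mL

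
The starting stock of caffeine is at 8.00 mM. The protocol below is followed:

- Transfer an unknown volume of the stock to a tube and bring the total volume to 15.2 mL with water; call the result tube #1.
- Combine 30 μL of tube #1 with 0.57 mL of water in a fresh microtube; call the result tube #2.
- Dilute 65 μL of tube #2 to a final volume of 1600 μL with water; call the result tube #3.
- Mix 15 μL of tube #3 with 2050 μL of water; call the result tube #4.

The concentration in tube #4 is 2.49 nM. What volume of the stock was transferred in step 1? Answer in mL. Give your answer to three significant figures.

0.321 mL

Step 1: v brought to 15.2 mL → factor = 15.2 mL/v
Step 2: 30 μL + 0.57 mL = 600 μL total → factor 600/30 = 20
Step 3: 65 μL brought to 1600 μL → factor 1600/65 = 24.615
Step 4: 15 μL + 2050 μL = 2065 μL total → factor 2065/15 = 137.67
Product of known-step factors = 67774
Overall factor = 8.00 mM / (2.49 nM) = 3.2129 × 10^6
Step-1 factor = 3.2129 × 10^6 / 67774 = 47.405
v = 15.2 mL / 47.405 = 0.321 mL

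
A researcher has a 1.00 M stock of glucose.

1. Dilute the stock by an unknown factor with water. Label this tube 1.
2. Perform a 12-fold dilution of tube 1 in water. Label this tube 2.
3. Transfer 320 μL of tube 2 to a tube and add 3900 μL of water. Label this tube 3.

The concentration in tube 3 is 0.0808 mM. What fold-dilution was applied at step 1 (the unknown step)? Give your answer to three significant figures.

Step 1: unknown factor x
Step 2: 12-fold → factor 12
Step 3: 320 μL + 3900 μL = 4220 μL total → factor 4220/320 = 13.188
Product of known-step factors = 158.25
Overall factor = 1.00 M / (0.0808 mM) = 12376
x = 12376 / 158.25 = 78.2

78.2-fold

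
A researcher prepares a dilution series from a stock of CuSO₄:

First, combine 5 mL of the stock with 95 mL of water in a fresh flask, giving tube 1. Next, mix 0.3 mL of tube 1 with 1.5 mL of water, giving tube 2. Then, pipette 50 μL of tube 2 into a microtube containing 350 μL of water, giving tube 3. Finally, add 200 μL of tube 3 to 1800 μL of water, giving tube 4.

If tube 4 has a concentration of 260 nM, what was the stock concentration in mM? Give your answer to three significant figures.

Step 1: 5 mL + 95 mL = 100 mL total → factor 100/5 = 20
Step 2: 0.3 mL + 1.5 mL = 1.8 mL total → factor 1.8/0.3 = 6
Step 3: 50 μL + 350 μL = 400 μL total → factor 400/50 = 8
Step 4: 200 μL + 1800 μL = 2000 μL total → factor 2000/200 = 10
Overall dilution factor = 20 × 6 × 8 × 10 = 9600
Stock = 260 nM × 9600 = 2.496 × 10^6 nM = 2.50 mM

2.50 mM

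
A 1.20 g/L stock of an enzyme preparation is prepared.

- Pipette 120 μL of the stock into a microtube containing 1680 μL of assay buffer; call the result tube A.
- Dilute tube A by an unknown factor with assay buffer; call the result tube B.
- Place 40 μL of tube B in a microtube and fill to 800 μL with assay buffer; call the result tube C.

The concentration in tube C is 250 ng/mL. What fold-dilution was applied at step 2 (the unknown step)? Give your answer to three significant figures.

16.0-fold

Step 1: 120 μL + 1680 μL = 1800 μL total → factor 1800/120 = 15
Step 2: unknown factor x
Step 3: 40 μL brought to 800 μL → factor 800/40 = 20
Product of known-step factors = 300
Overall factor = 1.20 g/L / (250 ng/mL) = 4800
x = 4800 / 300 = 16.0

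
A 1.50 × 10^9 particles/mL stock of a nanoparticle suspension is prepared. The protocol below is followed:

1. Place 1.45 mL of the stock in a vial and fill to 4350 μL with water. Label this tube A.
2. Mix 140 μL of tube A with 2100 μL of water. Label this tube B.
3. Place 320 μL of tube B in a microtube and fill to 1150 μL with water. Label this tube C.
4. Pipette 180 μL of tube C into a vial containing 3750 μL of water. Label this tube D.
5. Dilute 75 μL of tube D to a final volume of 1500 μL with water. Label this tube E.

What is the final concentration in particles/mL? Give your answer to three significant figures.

Step 1: 1.45 mL brought to 4350 μL → factor 4.35/1.45 = 3
Step 2: 140 μL + 2100 μL = 2240 μL total → factor 2240/140 = 16
Step 3: 320 μL brought to 1150 μL → factor 1150/320 = 3.5938
Step 4: 180 μL + 3750 μL = 3930 μL total → factor 3930/180 = 21.833
Step 5: 75 μL brought to 1500 μL → factor 1500/75 = 20
Overall dilution factor = 3 × 16 × 3.5938 × 21.833 × 20 = 75325
Final = 1.50 × 10^9 particles/mL / 75325 = 1.99 × 10^4 particles/mL

1.99 × 10^4 particles/mL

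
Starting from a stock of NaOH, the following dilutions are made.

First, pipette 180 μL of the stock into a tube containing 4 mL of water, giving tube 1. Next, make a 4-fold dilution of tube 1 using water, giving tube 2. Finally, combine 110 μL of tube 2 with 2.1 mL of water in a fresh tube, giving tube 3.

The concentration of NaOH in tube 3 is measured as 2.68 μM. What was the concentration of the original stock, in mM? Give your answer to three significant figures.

Step 1: 180 μL + 4 mL = 4180 μL total → factor 4180/180 = 23.222
Step 2: 4-fold → factor 4
Step 3: 110 μL + 2.1 mL = 2210 μL total → factor 2210/110 = 20.091
Overall dilution factor = 23.222 × 4 × 20.091 = 1866.2
Stock = 2.68 μM × 1866.2 = 5001 μM = 5.00 mM

5.00 mM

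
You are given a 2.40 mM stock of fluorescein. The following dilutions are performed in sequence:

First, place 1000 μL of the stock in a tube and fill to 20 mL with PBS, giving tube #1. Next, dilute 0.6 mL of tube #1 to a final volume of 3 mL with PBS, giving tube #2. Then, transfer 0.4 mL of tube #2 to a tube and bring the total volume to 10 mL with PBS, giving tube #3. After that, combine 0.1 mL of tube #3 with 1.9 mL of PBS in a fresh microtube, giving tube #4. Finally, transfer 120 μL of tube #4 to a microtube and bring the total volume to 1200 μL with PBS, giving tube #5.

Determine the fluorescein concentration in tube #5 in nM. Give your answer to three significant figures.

4.80 nM

Step 1: 1000 μL brought to 20 mL → factor 20000/1000 = 20
Step 2: 0.6 mL brought to 3 mL → factor 3/0.6 = 5
Step 3: 0.4 mL brought to 10 mL → factor 10/0.4 = 25
Step 4: 0.1 mL + 1.9 mL = 2 mL total → factor 2/0.1 = 20
Step 5: 120 μL brought to 1200 μL → factor 1200/120 = 10
Overall dilution factor = 20 × 5 × 25 × 20 × 10 = 5 × 10^5
Final = 2.40 mM / 5 × 10^5 = 4.800 × 10^-6 mM = 4.80 nM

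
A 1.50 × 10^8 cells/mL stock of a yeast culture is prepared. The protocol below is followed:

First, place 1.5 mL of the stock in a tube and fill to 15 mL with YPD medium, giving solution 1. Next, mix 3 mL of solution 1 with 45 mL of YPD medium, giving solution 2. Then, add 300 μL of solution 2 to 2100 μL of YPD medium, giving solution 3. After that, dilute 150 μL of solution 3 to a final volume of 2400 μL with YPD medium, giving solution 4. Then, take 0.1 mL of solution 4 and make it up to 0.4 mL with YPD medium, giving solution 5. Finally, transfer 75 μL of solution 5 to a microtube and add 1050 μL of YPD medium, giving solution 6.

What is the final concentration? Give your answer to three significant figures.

Step 1: 1.5 mL brought to 15 mL → factor 15/1.5 = 10
Step 2: 3 mL + 45 mL = 48 mL total → factor 48/3 = 16
Step 3: 300 μL + 2100 μL = 2400 μL total → factor 2400/300 = 8
Step 4: 150 μL brought to 2400 μL → factor 2400/150 = 16
Step 5: 0.1 mL brought to 0.4 mL → factor 0.4/0.1 = 4
Step 6: 75 μL + 1050 μL = 1125 μL total → factor 1125/75 = 15
Overall dilution factor = 10 × 16 × 8 × 16 × 4 × 15 = 1.2288 × 10^6
Final = 1.50 × 10^8 cells/mL / 1.2288 × 10^6 = 122 cells/mL

122 cells/mL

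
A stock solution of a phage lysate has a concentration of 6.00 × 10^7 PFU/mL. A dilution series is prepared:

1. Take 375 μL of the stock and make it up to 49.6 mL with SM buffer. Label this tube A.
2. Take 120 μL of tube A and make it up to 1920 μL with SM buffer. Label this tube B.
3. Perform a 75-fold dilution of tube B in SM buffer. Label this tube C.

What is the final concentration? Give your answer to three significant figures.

Step 1: 375 μL brought to 49.6 mL → factor 49600/375 = 132.27
Step 2: 120 μL brought to 1920 μL → factor 1920/120 = 16
Step 3: 75-fold → factor 75
Overall dilution factor = 132.27 × 16 × 75 = 1.5872 × 10^5
Final = 6.00 × 10^7 PFU/mL / 1.5872 × 10^5 = 378 PFU/mL

378 PFU/mL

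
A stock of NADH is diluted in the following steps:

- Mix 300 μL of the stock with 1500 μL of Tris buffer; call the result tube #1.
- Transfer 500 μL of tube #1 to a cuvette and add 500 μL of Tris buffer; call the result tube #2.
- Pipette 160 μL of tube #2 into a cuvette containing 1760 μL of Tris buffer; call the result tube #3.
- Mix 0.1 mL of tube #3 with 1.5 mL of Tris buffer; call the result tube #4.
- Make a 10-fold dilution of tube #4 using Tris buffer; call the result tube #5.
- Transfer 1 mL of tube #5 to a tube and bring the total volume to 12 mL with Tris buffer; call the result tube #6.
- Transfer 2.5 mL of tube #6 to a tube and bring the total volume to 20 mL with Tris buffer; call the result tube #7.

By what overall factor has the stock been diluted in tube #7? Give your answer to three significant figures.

Step 1: 300 μL + 1500 μL = 1800 μL total → factor 1800/300 = 6
Step 2: 500 μL + 500 μL = 1000 μL total → factor 1000/500 = 2
Step 3: 160 μL + 1760 μL = 1920 μL total → factor 1920/160 = 12
Step 4: 0.1 mL + 1.5 mL = 1.6 mL total → factor 1.6/0.1 = 16
Step 5: 10-fold → factor 10
Step 6: 1 mL brought to 12 mL → factor 12/1 = 12
Step 7: 2.5 mL brought to 20 mL → factor 20/2.5 = 8
Overall dilution factor = 6 × 2 × 12 × 16 × 10 × 12 × 8 = 2.2118 × 10^6

2.21 × 10^6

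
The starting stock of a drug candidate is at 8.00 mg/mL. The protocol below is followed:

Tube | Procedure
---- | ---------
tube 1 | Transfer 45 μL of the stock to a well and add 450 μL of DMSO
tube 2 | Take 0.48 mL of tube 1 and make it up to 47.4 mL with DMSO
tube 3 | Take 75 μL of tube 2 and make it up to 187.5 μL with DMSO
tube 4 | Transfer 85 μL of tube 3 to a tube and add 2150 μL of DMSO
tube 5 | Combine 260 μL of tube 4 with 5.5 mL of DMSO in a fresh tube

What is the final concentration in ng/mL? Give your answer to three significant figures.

Step 1: 45 μL + 450 μL = 495 μL total → factor 495/45 = 11
Step 2: 0.48 mL brought to 47.4 mL → factor 47.4/0.48 = 98.75
Step 3: 75 μL brought to 187.5 μL → factor 187.5/75 = 2.5
Step 4: 85 μL + 2150 μL = 2235 μL total → factor 2235/85 = 26.294
Step 5: 260 μL + 5.5 mL = 5760 μL total → factor 5760/260 = 22.154
Overall dilution factor = 11 × 98.75 × 2.5 × 26.294 × 22.154 = 1.5819 × 10^6
Final = 8.00 mg/mL / 1.5819 × 10^6 = 5.057 × 10^-6 mg/mL = 5.06 ng/mL

5.06 ng/mL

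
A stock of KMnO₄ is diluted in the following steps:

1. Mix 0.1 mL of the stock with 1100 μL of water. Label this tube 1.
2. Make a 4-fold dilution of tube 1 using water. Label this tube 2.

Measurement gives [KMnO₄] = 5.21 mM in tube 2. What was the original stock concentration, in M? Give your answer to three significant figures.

0.250 M

Step 1: 0.1 mL + 1100 μL = 1.2 mL total → factor 1.2/0.1 = 12
Step 2: 4-fold → factor 4
Overall dilution factor = 12 × 4 = 48
Stock = 5.21 mM × 48 = 250.1 mM = 0.250 M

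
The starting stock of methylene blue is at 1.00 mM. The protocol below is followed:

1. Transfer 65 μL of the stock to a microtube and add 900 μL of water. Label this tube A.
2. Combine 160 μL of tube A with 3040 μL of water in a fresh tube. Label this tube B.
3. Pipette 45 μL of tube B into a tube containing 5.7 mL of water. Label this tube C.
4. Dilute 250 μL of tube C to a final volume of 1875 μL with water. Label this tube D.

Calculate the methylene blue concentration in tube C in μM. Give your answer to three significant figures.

0.0264 μM

Step 1: 65 μL + 900 μL = 965 μL total → factor 965/65 = 14.846
Step 2: 160 μL + 3040 μL = 3200 μL total → factor 3200/160 = 20
Step 3: 45 μL + 5.7 mL = 5745 μL total → factor 5745/45 = 127.67
Dilution factor through tube C = 14.846 × 20 × 127.67 = 37907
[tube C] = 1.00 mM / 37907 = 2.638 × 10^-5 mM = 0.0264 μM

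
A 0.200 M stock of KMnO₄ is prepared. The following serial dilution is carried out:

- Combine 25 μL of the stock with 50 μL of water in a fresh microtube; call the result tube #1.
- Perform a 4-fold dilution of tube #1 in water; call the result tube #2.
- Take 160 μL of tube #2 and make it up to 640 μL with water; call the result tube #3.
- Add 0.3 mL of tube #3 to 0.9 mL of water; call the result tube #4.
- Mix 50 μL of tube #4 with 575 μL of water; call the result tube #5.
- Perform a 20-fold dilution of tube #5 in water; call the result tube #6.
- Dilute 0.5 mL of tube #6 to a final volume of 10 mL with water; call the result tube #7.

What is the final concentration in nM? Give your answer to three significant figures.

208 nM

Step 1: 25 μL + 50 μL = 75 μL total → factor 75/25 = 3
Step 2: 4-fold → factor 4
Step 3: 160 μL brought to 640 μL → factor 640/160 = 4
Step 4: 0.3 mL + 0.9 mL = 1.2 mL total → factor 1.2/0.3 = 4
Step 5: 50 μL + 575 μL = 625 μL total → factor 625/50 = 12.5
Step 6: 20-fold → factor 20
Step 7: 0.5 mL brought to 10 mL → factor 10/0.5 = 20
Overall dilution factor = 3 × 4 × 4 × 4 × 12.5 × 20 × 20 = 9.6 × 10^5
Final = 0.200 M / 9.6 × 10^5 = 2.083 × 10^-7 M = 208 nM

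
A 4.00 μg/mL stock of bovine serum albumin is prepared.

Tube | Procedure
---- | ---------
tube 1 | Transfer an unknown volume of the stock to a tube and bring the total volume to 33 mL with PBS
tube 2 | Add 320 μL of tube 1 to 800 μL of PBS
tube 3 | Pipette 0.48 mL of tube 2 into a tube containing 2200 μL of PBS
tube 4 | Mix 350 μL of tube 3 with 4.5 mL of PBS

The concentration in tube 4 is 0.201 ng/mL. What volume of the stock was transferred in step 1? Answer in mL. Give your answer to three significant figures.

0.449 mL

Step 1: v brought to 33 mL → factor = 33 mL/v
Step 2: 320 μL + 800 μL = 1120 μL total → factor 1120/320 = 3.5
Step 3: 0.48 mL + 2200 μL = 2.68 mL total → factor 2.68/0.48 = 5.5833
Step 4: 350 μL + 4.5 mL = 4850 μL total → factor 4850/350 = 13.857
Product of known-step factors = 270.79
Overall factor = 4.00 μg/mL / (0.201 ng/mL) = 19900
Step-1 factor = 19900 / 270.79 = 73.49
v = 33 mL / 73.49 = 0.449 mL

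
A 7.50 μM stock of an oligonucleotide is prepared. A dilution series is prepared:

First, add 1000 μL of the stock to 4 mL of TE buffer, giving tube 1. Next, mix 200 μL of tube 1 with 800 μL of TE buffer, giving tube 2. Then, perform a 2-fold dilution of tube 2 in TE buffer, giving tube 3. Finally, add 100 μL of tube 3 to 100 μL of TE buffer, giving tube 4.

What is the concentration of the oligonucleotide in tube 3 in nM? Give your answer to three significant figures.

Step 1: 1000 μL + 4 mL = 5000 μL total → factor 5000/1000 = 5
Step 2: 200 μL + 800 μL = 1000 μL total → factor 1000/200 = 5
Step 3: 2-fold → factor 2
Dilution factor through tube 3 = 5 × 5 × 2 = 50
[tube 3] = 7.50 μM / 50 = 0.1500 μM = 150 nM

150 nM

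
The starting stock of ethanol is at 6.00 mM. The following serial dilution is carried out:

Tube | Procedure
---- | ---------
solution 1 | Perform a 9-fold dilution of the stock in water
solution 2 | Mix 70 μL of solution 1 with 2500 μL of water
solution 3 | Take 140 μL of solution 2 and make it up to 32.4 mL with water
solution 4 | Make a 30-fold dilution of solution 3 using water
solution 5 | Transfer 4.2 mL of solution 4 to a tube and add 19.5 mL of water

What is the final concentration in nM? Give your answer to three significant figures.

Step 1: 9-fold → factor 9
Step 2: 70 μL + 2500 μL = 2570 μL total → factor 2570/70 = 36.714
Step 3: 140 μL brought to 32.4 mL → factor 32400/140 = 231.43
Step 4: 30-fold → factor 30
Step 5: 4.2 mL + 19.5 mL = 23.7 mL total → factor 23.7/4.2 = 5.6429
Overall dilution factor = 9 × 36.714 × 231.43 × 30 × 5.6429 = 1.2945 × 10^7
Final = 6.00 mM / 1.2945 × 10^7 = 4.635 × 10^-7 mM = 0.463 nM

0.463 nM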